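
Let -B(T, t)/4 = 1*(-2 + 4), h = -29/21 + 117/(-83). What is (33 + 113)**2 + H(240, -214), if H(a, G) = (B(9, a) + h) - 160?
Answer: 36856100/1743 ≈ 21145.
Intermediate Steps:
h = -4864/1743 (h = -29*1/21 + 117*(-1/83) = -29/21 - 117/83 = -4864/1743 ≈ -2.7906)
B(T, t) = -8 (B(T, t) = -4*(-2 + 4) = -4*2 = -8)
H(a, G) = -297688/1743 (H(a, G) = (-8 - 4864/1743) - 160 = -18808/1743 - 160 = -297688/1743)
(33 + 113)**2 + H(240, -214) = (33 + 113)**2 - 297688/1743 = 146**2 - 297688/1743 = 21316 - 297688/1743 = 36856100/1743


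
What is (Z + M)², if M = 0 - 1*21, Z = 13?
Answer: 64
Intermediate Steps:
M = -21 (M = 0 - 21 = -21)
(Z + M)² = (13 - 21)² = (-8)² = 64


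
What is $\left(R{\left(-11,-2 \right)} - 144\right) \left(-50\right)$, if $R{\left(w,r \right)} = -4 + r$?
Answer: $7500$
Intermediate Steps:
$\left(R{\left(-11,-2 \right)} - 144\right) \left(-50\right) = \left(\left(-4 - 2\right) - 144\right) \left(-50\right) = \left(-6 - 144\right) \left(-50\right) = \left(-150\right) \left(-50\right) = 7500$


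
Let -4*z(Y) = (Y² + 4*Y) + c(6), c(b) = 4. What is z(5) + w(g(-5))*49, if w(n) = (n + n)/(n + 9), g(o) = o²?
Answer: 4067/68 ≈ 59.809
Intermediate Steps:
z(Y) = -1 - Y - Y²/4 (z(Y) = -((Y² + 4*Y) + 4)/4 = -(4 + Y² + 4*Y)/4 = -1 - Y - Y²/4)
w(n) = 2*n/(9 + n) (w(n) = (2*n)/(9 + n) = 2*n/(9 + n))
z(5) + w(g(-5))*49 = (-1 - 1*5 - ¼*5²) + (2*(-5)²/(9 + (-5)²))*49 = (-1 - 5 - ¼*25) + (2*25/(9 + 25))*49 = (-1 - 5 - 25/4) + (2*25/34)*49 = -49/4 + (2*25*(1/34))*49 = -49/4 + (25/17)*49 = -49/4 + 1225/17 = 4067/68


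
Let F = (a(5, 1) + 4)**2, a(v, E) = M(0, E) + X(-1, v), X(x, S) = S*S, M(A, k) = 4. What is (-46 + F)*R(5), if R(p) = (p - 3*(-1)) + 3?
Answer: 11473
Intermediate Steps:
X(x, S) = S**2
a(v, E) = 4 + v**2
R(p) = 6 + p (R(p) = (p + 3) + 3 = (3 + p) + 3 = 6 + p)
F = 1089 (F = ((4 + 5**2) + 4)**2 = ((4 + 25) + 4)**2 = (29 + 4)**2 = 33**2 = 1089)
(-46 + F)*R(5) = (-46 + 1089)*(6 + 5) = 1043*11 = 11473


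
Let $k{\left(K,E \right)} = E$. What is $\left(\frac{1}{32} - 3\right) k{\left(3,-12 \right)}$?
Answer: $\frac{285}{8} \approx 35.625$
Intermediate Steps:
$\left(\frac{1}{32} - 3\right) k{\left(3,-12 \right)} = \left(\frac{1}{32} - 3\right) \left(-12\right) = \left(- \frac{95}{32}\right) \left(-12\right) = \frac{285}{8}$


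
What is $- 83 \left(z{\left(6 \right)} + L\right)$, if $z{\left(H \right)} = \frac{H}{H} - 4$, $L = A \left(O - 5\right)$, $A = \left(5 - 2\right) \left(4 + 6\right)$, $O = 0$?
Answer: $12699$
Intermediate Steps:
$A = 30$ ($A = 3 \cdot 10 = 30$)
$L = -150$ ($L = 30 \left(0 - 5\right) = 30 \left(-5\right) = -150$)
$z{\left(H \right)} = -3$ ($z{\left(H \right)} = 1 - 4 = -3$)
$- 83 \left(z{\left(6 \right)} + L\right) = - 83 \left(-3 - 150\right) = \left(-83\right) \left(-153\right) = 12699$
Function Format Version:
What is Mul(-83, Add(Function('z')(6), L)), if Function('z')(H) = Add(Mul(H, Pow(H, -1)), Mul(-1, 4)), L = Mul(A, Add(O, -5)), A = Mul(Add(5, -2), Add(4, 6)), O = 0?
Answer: 12699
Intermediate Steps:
A = 30 (A = Mul(3, 10) = 30)
L = -150 (L = Mul(30, Add(0, -5)) = Mul(30, -5) = -150)
Function('z')(H) = -3 (Function('z')(H) = Add(1, -4) = -3)
Mul(-83, Add(Function('z')(6), L)) = Mul(-83, Add(-3, -150)) = Mul(-83, -153) = 12699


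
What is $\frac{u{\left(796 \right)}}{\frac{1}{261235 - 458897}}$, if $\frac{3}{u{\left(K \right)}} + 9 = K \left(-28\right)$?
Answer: $\frac{592986}{22297} \approx 26.595$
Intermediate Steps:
$u{\left(K \right)} = \frac{3}{-9 - 28 K}$ ($u{\left(K \right)} = \frac{3}{-9 + K \left(-28\right)} = \frac{3}{-9 - 28 K}$)
$\frac{u{\left(796 \right)}}{\frac{1}{261235 - 458897}} = \frac{\left(-3\right) \frac{1}{9 + 28 \cdot 796}}{\frac{1}{261235 - 458897}} = \frac{\left(-3\right) \frac{1}{9 + 22288}}{\frac{1}{-197662}} = \frac{\left(-3\right) \frac{1}{22297}}{- \frac{1}{197662}} = \left(-3\right) \frac{1}{22297} \left(-197662\right) = \left(- \frac{3}{22297}\right) \left(-197662\right) = \frac{592986}{22297}$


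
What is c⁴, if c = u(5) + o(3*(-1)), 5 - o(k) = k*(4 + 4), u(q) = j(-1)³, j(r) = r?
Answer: 614656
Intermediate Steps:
u(q) = -1 (u(q) = (-1)³ = -1)
o(k) = 5 - 8*k (o(k) = 5 - k*(4 + 4) = 5 - k*8 = 5 - 8*k)
c = 28 (c = -1 + (5 - 24*(-1)) = -1 + (5 - 8*(-3)) = -1 + (5 + 24) = -1 + 29 = 28)
c⁴ = 28⁴ = 614656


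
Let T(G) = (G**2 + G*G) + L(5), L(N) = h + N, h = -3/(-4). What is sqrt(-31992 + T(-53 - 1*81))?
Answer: sqrt(15703)/2 ≈ 62.656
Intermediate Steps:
h = 3/4 (h = -3*(-1/4) = 3/4 ≈ 0.75000)
L(N) = 3/4 + N
T(G) = 23/4 + 2*G**2 (T(G) = (G**2 + G*G) + (3/4 + 5) = (G**2 + G**2) + 23/4 = 2*G**2 + 23/4 = 23/4 + 2*G**2)
sqrt(-31992 + T(-53 - 1*81)) = sqrt(-31992 + (23/4 + 2*(-53 - 1*81)**2)) = sqrt(-31992 + (23/4 + 2*(-53 - 81)**2)) = sqrt(-31992 + (23/4 + 2*(-134)**2)) = sqrt(-31992 + (23/4 + 2*17956)) = sqrt(-31992 + (23/4 + 35912)) = sqrt(-31992 + 143671/4) = sqrt(15703/4) = sqrt(15703)/2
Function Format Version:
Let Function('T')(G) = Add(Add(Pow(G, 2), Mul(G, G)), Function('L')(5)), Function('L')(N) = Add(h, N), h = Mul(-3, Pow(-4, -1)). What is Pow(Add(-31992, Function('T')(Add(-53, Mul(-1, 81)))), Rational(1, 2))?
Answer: Mul(Rational(1, 2), Pow(15703, Rational(1, 2))) ≈ 62.656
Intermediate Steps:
h = Rational(3, 4) (h = Mul(-3, Rational(-1, 4)) = Rational(3, 4) ≈ 0.75000)
Function('L')(N) = Add(Rational(3, 4), N)
Function('T')(G) = Add(Rational(23, 4), Mul(2, Pow(G, 2))) (Function('T')(G) = Add(Add(Pow(G, 2), Mul(G, G)), Add(Rational(3, 4), 5)) = Add(Add(Pow(G, 2), Pow(G, 2)), Rational(23, 4)) = Add(Mul(2, Pow(G, 2)), Rational(23, 4)) = Add(Rational(23, 4), Mul(2, Pow(G, 2))))
Pow(Add(-31992, Function('T')(Add(-53, Mul(-1, 81)))), Rational(1, 2)) = Pow(Add(-31992, Add(Rational(23, 4), Mul(2, Pow(Add(-53, Mul(-1, 81)), 2)))), Rational(1, 2)) = Pow(Add(-31992, Add(Rational(23, 4), Mul(2, Pow(Add(-53, -81), 2)))), Rational(1, 2)) = Pow(Add(-31992, Add(Rational(23, 4), Mul(2, Pow(-134, 2)))), Rational(1, 2)) = Pow(Add(-31992, Add(Rational(23, 4), Mul(2, 17956))), Rational(1, 2)) = Pow(Add(-31992, Add(Rational(23, 4), 35912)), Rational(1, 2)) = Pow(Add(-31992, Rational(143671, 4)), Rational(1, 2)) = Pow(Rational(15703, 4), Rational(1, 2)) = Mul(Rational(1, 2), Pow(15703, Rational(1, 2)))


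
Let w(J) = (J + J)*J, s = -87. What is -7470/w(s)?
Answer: -415/841 ≈ -0.49346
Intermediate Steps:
w(J) = 2*J² (w(J) = (2*J)*J = 2*J²)
-7470/w(s) = -7470/(2*(-87)²) = -7470/(2*7569) = -7470/15138 = -7470*1/15138 = -415/841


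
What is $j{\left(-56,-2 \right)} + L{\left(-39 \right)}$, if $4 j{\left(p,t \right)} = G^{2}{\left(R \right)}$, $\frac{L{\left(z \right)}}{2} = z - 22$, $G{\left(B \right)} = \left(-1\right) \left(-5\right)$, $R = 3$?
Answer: $- \frac{463}{4} \approx -115.75$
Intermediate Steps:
$G{\left(B \right)} = 5$
$L{\left(z \right)} = -44 + 2 z$ ($L{\left(z \right)} = 2 \left(z - 22\right) = 2 \left(-22 + z\right) = -44 + 2 z$)
$j{\left(p,t \right)} = \frac{25}{4}$ ($j{\left(p,t \right)} = \frac{5^{2}}{4} = \frac{1}{4} \cdot 25 = \frac{25}{4}$)
$j{\left(-56,-2 \right)} + L{\left(-39 \right)} = \frac{25}{4} + \left(-44 + 2 \left(-39\right)\right) = \frac{25}{4} - 122 = - \frac{463}{4}$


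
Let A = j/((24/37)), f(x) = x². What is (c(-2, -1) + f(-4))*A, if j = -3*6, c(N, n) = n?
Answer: -1665/4 ≈ -416.25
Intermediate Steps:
j = -18
A = -111/4 (A = -18/(24/37) = -18/(24*(1/37)) = -18/24/37 = -18*37/24 = -111/4 ≈ -27.750)
(c(-2, -1) + f(-4))*A = (-1 + (-4)²)*(-111/4) = (-1 + 16)*(-111/4) = 15*(-111/4) = -1665/4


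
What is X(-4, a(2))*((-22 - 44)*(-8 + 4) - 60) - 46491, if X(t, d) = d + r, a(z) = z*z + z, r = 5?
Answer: -44247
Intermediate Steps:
a(z) = z + z² (a(z) = z² + z = z + z²)
X(t, d) = 5 + d (X(t, d) = d + 5 = 5 + d)
X(-4, a(2))*((-22 - 44)*(-8 + 4) - 60) - 46491 = (5 + 2*(1 + 2))*((-22 - 44)*(-8 + 4) - 60) - 46491 = (5 + 2*3)*(-66*(-4) - 60) - 46491 = (5 + 6)*(264 - 60) - 46491 = 11*204 - 46491 = 2244 - 46491 = -44247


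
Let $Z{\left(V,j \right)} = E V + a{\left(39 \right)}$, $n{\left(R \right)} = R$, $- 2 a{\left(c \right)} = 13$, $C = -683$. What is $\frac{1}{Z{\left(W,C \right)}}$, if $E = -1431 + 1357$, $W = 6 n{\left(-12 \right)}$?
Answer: $\frac{2}{10643} \approx 0.00018792$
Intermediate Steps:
$a{\left(c \right)} = - \frac{13}{2}$ ($a{\left(c \right)} = \left(- \frac{1}{2}\right) 13 = - \frac{13}{2}$)
$W = -72$ ($W = 6 \left(-12\right) = -72$)
$E = -74$
$Z{\left(V,j \right)} = - \frac{13}{2} - 74 V$ ($Z{\left(V,j \right)} = - 74 V - \frac{13}{2} = - \frac{13}{2} - 74 V$)
$\frac{1}{Z{\left(W,C \right)}} = \frac{1}{- \frac{13}{2} - -5328} = \frac{1}{- \frac{13}{2} + 5328} = \frac{1}{\frac{10643}{2}} = \frac{2}{10643}$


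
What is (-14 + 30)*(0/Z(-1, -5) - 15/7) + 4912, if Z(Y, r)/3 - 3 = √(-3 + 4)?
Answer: 34144/7 ≈ 4877.7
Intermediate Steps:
Z(Y, r) = 12 (Z(Y, r) = 9 + 3*√(-3 + 4) = 9 + 3*√1 = 9 + 3*1 = 9 + 3 = 12)
(-14 + 30)*(0/Z(-1, -5) - 15/7) + 4912 = (-14 + 30)*(0/12 - 15/7) + 4912 = 16*(0*(1/12) - 15*⅐) + 4912 = 16*(0 - 15/7) + 4912 = 16*(-15/7) + 4912 = -240/7 + 4912 = 34144/7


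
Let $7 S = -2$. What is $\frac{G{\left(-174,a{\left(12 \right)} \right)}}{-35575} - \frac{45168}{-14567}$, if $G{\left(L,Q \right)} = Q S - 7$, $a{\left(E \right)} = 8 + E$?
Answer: $\frac{229576687}{74031575} \approx 3.1011$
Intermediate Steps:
$S = - \frac{2}{7}$ ($S = \frac{1}{7} \left(-2\right) = - \frac{2}{7} \approx -0.28571$)
$G{\left(L,Q \right)} = -7 - \frac{2 Q}{7}$ ($G{\left(L,Q \right)} = Q \left(- \frac{2}{7}\right) - 7 = - \frac{2 Q}{7} - 7 = -7 - \frac{2 Q}{7}$)
$\frac{G{\left(-174,a{\left(12 \right)} \right)}}{-35575} - \frac{45168}{-14567} = \frac{-7 - \frac{2 \left(8 + 12\right)}{7}}{-35575} - \frac{45168}{-14567} = \left(-7 - \frac{40}{7}\right) \left(- \frac{1}{35575}\right) - - \frac{45168}{14567} = \left(-7 - \frac{40}{7}\right) \left(- \frac{1}{35575}\right) + \frac{45168}{14567} = \left(- \frac{89}{7}\right) \left(- \frac{1}{35575}\right) + \frac{45168}{14567} = \frac{89}{249025} + \frac{45168}{14567} = \frac{229576687}{74031575}$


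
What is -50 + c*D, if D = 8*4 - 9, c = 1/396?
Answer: -19777/396 ≈ -49.942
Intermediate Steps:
c = 1/396 ≈ 0.0025253
D = 23 (D = 32 - 9 = 23)
-50 + c*D = -50 + (1/396)*23 = -50 + 23/396 = -19777/396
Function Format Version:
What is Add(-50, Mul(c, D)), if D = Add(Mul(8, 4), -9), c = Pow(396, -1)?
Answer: Rational(-19777, 396) ≈ -49.942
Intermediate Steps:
c = Rational(1, 396) ≈ 0.0025253
D = 23 (D = Add(32, -9) = 23)
Add(-50, Mul(c, D)) = Add(-50, Mul(Rational(1, 396), 23)) = Add(-50, Rational(23, 396)) = Rational(-19777, 396)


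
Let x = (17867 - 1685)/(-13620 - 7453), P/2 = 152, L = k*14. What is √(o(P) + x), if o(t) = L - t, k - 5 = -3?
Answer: I*√122904690090/21073 ≈ 16.636*I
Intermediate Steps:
k = 2 (k = 5 - 3 = 2)
L = 28 (L = 2*14 = 28)
P = 304 (P = 2*152 = 304)
o(t) = 28 - t
x = -16182/21073 (x = 16182/(-21073) = 16182*(-1/21073) = -16182/21073 ≈ -0.76790)
√(o(P) + x) = √((28 - 1*304) - 16182/21073) = √((28 - 304) - 16182/21073) = √(-276 - 16182/21073) = √(-5832330/21073) = I*√122904690090/21073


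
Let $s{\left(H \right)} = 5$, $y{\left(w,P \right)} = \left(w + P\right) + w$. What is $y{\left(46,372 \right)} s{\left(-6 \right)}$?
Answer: $2320$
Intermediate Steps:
$y{\left(w,P \right)} = P + 2 w$ ($y{\left(w,P \right)} = \left(P + w\right) + w = P + 2 w$)
$y{\left(46,372 \right)} s{\left(-6 \right)} = \left(372 + 2 \cdot 46\right) 5 = \left(372 + 92\right) 5 = 464 \cdot 5 = 2320$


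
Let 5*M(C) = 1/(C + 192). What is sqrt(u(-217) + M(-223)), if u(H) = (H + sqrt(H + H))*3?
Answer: sqrt(-15640430 + 72075*I*sqrt(434))/155 ≈ 1.2233 + 25.544*I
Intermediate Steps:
M(C) = 1/(5*(192 + C)) (M(C) = 1/(5*(C + 192)) = 1/(5*(192 + C)))
u(H) = 3*H + 3*sqrt(2)*sqrt(H) (u(H) = (H + sqrt(2*H))*3 = (H + sqrt(2)*sqrt(H))*3 = 3*H + 3*sqrt(2)*sqrt(H))
sqrt(u(-217) + M(-223)) = sqrt((3*(-217) + 3*sqrt(2)*sqrt(-217)) + 1/(5*(192 - 223))) = sqrt((-651 + 3*sqrt(2)*(I*sqrt(217))) + (1/5)/(-31)) = sqrt((-651 + 3*I*sqrt(434)) + (1/5)*(-1/31)) = sqrt((-651 + 3*I*sqrt(434)) - 1/155) = sqrt(-100906/155 + 3*I*sqrt(434))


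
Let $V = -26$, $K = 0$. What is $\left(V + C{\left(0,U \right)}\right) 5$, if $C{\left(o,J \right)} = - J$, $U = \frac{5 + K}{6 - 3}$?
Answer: $- \frac{415}{3} \approx -138.33$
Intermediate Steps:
$U = \frac{5}{3}$ ($U = \frac{5 + 0}{6 - 3} = \frac{5}{3} \approx 1.6667$)
$\left(V + C{\left(0,U \right)}\right) 5 = \left(-26 - \frac{5}{3}\right) 5 = \left(- \frac{83}{3}\right) 5 = - \frac{415}{3}$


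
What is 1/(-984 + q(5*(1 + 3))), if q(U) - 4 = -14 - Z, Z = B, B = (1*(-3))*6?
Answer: -1/976 ≈ -0.0010246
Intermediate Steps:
B = -18 (B = -3*6 = -18)
Z = -18
q(U) = 8 (q(U) = 4 + (-14 - 1*(-18)) = 4 + (-14 + 18) = 4 + 4 = 8)
1/(-984 + q(5*(1 + 3))) = 1/(-984 + 8) = 1/(-976) = -1/976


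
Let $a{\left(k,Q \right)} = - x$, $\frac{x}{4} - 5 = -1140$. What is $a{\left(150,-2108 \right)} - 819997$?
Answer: $-815457$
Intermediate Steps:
$x = -4540$ ($x = 20 + 4 \left(-1140\right) = 20 - 4560 = -4540$)
$a{\left(k,Q \right)} = 4540$ ($a{\left(k,Q \right)} = \left(-1\right) \left(-4540\right) = 4540$)
$a{\left(150,-2108 \right)} - 819997 = 4540 - 819997 = -815457$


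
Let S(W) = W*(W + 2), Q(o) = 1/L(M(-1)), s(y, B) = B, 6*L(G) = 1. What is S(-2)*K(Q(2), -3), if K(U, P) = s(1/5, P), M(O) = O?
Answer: 0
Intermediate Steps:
L(G) = ⅙ (L(G) = (⅙)*1 = ⅙)
Q(o) = 6 (Q(o) = 1/(⅙) = 6)
K(U, P) = P
S(W) = W*(2 + W)
S(-2)*K(Q(2), -3) = -2*(2 - 2)*(-3) = -2*0*(-3) = 0*(-3) = 0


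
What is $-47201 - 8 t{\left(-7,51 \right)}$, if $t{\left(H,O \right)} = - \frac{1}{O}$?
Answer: $- \frac{2407243}{51} \approx -47201.0$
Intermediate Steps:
$-47201 - 8 t{\left(-7,51 \right)} = -47201 - 8 \left(- \frac{1}{51}\right) = -47201 - - \frac{8}{51} = -47201 + \frac{8}{51} = - \frac{2407243}{51}$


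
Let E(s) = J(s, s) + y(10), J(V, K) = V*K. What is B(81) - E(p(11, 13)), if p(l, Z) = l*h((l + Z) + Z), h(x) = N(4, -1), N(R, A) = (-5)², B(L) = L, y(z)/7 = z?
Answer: -75614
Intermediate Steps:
y(z) = 7*z
N(R, A) = 25
h(x) = 25
J(V, K) = K*V
p(l, Z) = 25*l (p(l, Z) = l*25 = 25*l)
E(s) = 70 + s² (E(s) = s*s + 7*10 = s² + 70 = 70 + s²)
B(81) - E(p(11, 13)) = 81 - (70 + (25*11)²) = 81 - (70 + 275²) = 81 - (70 + 75625) = 81 - 1*75695 = 81 - 75695 = -75614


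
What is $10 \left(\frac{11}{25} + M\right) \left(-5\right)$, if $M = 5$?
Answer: $-272$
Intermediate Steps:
$10 \left(\frac{11}{25} + M\right) \left(-5\right) = 10 \left(\frac{11}{25} + 5\right) \left(-5\right) = 10 \cdot \frac{136}{25} \left(-5\right) = \frac{272}{5} \left(-5\right) = -272$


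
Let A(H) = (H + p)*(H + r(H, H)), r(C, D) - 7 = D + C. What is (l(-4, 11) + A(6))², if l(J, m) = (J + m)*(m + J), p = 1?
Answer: 50176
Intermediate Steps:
l(J, m) = (J + m)² (l(J, m) = (J + m)*(J + m) = (J + m)²)
r(C, D) = 7 + C + D (r(C, D) = 7 + (D + C) = 7 + (C + D) = 7 + C + D)
A(H) = (1 + H)*(7 + 3*H) (A(H) = (H + 1)*(H + (7 + H + H)) = (1 + H)*(H + (7 + 2*H)) = (1 + H)*(7 + 3*H))
(l(-4, 11) + A(6))² = ((-4 + 11)² + (7 + 3*6² + 10*6))² = (7² + (7 + 3*36 + 60))² = (49 + (7 + 108 + 60))² = (49 + 175)² = 224² = 50176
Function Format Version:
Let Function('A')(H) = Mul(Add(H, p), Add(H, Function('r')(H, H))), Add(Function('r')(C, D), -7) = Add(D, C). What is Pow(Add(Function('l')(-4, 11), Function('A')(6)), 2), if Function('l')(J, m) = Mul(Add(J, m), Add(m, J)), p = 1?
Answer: 50176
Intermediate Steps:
Function('l')(J, m) = Pow(Add(J, m), 2) (Function('l')(J, m) = Mul(Add(J, m), Add(J, m)) = Pow(Add(J, m), 2))
Function('r')(C, D) = Add(7, C, D) (Function('r')(C, D) = Add(7, Add(D, C)) = Add(7, Add(C, D)) = Add(7, C, D))
Function('A')(H) = Mul(Add(1, H), Add(7, Mul(3, H))) (Function('A')(H) = Mul(Add(H, 1), Add(H, Add(7, H, H))) = Mul(Add(1, H), Add(H, Add(7, Mul(2, H)))) = Mul(Add(1, H), Add(7, Mul(3, H))))
Pow(Add(Function('l')(-4, 11), Function('A')(6)), 2) = Pow(Add(Pow(Add(-4, 11), 2), Add(7, Mul(3, Pow(6, 2)), Mul(10, 6))), 2) = Pow(Add(Pow(7, 2), Add(7, Mul(3, 36), 60)), 2) = Pow(Add(49, Add(7, 108, 60)), 2) = Pow(Add(49, 175), 2) = Pow(224, 2) = 50176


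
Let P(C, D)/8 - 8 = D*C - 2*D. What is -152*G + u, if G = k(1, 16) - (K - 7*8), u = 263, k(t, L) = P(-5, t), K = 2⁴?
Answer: -7033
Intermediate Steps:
P(C, D) = 64 - 16*D + 8*C*D (P(C, D) = 64 + 8*(D*C - 2*D) = 64 + 8*(C*D - 2*D) = 64 + 8*(-2*D + C*D) = 64 + (-16*D + 8*C*D) = 64 - 16*D + 8*C*D)
K = 16
k(t, L) = 64 - 56*t (k(t, L) = 64 - 16*t + 8*(-5)*t = 64 - 16*t - 40*t = 64 - 56*t)
G = 48 (G = (64 - 56*1) - (16 - 7*8) = (64 - 56) - (16 - 56) = 8 - 1*(-40) = 8 + 40 = 48)
-152*G + u = -152*48 + 263 = -7296 + 263 = -7033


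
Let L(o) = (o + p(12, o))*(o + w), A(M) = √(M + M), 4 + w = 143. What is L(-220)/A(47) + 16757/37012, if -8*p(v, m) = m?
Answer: 16757/37012 + 31185*√94/188 ≈ 1608.7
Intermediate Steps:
w = 139 (w = -4 + 143 = 139)
p(v, m) = -m/8
A(M) = √2*√M (A(M) = √(2*M) = √2*√M)
L(o) = 7*o*(139 + o)/8 (L(o) = (o - o/8)*(o + 139) = (7*o/8)*(139 + o) = 7*o*(139 + o)/8)
L(-220)/A(47) + 16757/37012 = ((7/8)*(-220)*(139 - 220))/((√2*√47)) + 16757/37012 = ((7/8)*(-220)*(-81))/(√94) + 16757*(1/37012) = 31185*(√94/94)/2 + 16757/37012 = 31185*√94/188 + 16757/37012 = 16757/37012 + 31185*√94/188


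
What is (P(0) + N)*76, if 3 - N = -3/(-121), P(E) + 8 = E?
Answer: -46208/121 ≈ -381.88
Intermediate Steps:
P(E) = -8 + E
N = 360/121 (N = 3 - (-3)/(-121) = 3 - (-3)*(-1)/121 = 3 - 1*3/121 = 3 - 3/121 = 360/121 ≈ 2.9752)
(P(0) + N)*76 = ((-8 + 0) + 360/121)*76 = (-8 + 360/121)*76 = -608/121*76 = -46208/121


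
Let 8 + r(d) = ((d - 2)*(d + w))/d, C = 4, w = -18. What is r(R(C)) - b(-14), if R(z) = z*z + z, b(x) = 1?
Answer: -36/5 ≈ -7.2000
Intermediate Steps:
R(z) = z + z² (R(z) = z² + z = z + z²)
r(d) = -8 + (-18 + d)*(-2 + d)/d (r(d) = -8 + ((d - 2)*(d - 18))/d = -8 + ((-2 + d)*(-18 + d))/d = -8 + ((-18 + d)*(-2 + d))/d = -8 + (-18 + d)*(-2 + d)/d)
r(R(C)) - b(-14) = (-28 + 4*(1 + 4) + 36/((4*(1 + 4)))) - 1*1 = (-28 + 4*5 + 36/((4*5))) - 1 = (-28 + 20 + 36/20) - 1 = (-28 + 20 + 36*(1/20)) - 1 = (-28 + 20 + 9/5) - 1 = -31/5 - 1 = -36/5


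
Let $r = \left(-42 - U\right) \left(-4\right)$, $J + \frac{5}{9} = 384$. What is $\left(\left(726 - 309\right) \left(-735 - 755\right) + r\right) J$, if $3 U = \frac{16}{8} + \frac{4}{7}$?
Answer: $- \frac{714539410}{3} \approx -2.3818 \cdot 10^{8}$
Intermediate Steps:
$J = \frac{3451}{9}$ ($J = - \frac{5}{9} + 384 = \frac{3451}{9} \approx 383.44$)
$U = \frac{6}{7}$ ($U = \frac{\frac{16}{8} + \frac{4}{7}}{3} = \frac{16 \cdot \frac{1}{8} + 4 \cdot \frac{1}{7}}{3} = \frac{2 + \frac{4}{7}}{3} = \frac{1}{3} \cdot \frac{18}{7} = \frac{6}{7} \approx 0.85714$)
$r = \frac{1200}{7}$ ($r = \left(-42 - \frac{6}{7}\right) \left(-4\right) = \left(- \frac{300}{7}\right) \left(-4\right) = \frac{1200}{7} \approx 171.43$)
$\left(\left(726 - 309\right) \left(-735 - 755\right) + r\right) J = \left(\left(726 - 309\right) \left(-735 - 755\right) + \frac{1200}{7}\right) \frac{3451}{9} = \left(417 \left(-1490\right) + \frac{1200}{7}\right) \frac{3451}{9} = \left(-621330 + \frac{1200}{7}\right) \frac{3451}{9} = \left(- \frac{4348110}{7}\right) \frac{3451}{9} = - \frac{714539410}{3}$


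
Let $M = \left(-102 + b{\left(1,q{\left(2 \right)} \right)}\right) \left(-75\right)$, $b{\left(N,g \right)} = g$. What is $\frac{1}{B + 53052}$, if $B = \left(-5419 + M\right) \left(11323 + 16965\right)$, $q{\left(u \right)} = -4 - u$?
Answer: $\frac{1}{75893180} \approx 1.3176 \cdot 10^{-8}$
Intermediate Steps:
$M = 8100$ ($M = \left(-102 - 6\right) \left(-75\right) = \left(-108\right) \left(-75\right) = 8100$)
$B = 75840128$ ($B = \left(-5419 + 8100\right) \left(11323 + 16965\right) = 2681 \cdot 28288 = 75840128$)
$\frac{1}{B + 53052} = \frac{1}{75840128 + 53052} = \frac{1}{75893180}$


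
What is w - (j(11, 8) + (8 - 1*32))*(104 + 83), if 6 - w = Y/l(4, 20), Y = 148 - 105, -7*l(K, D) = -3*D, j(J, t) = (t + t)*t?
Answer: -1166821/60 ≈ -19447.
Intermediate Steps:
j(J, t) = 2*t**2 (j(J, t) = (2*t)*t = 2*t**2)
l(K, D) = 3*D/7 (l(K, D) = -(-3)*D/7 = 3*D/7)
Y = 43
w = 59/60 (w = 6 - 43/((3/7)*20) = 6 - 43/60/7 = 6 - 43*7/60 = 6 - 1*301/60 = 6 - 301/60 = 59/60 ≈ 0.98333)
w - (j(11, 8) + (8 - 1*32))*(104 + 83) = 59/60 - (2*8**2 + (8 - 1*32))*(104 + 83) = 59/60 - (2*64 + (8 - 32))*187 = 59/60 - (128 - 24)*187 = 59/60 - 104*187 = 59/60 - 1*19448 = 59/60 - 19448 = -1166821/60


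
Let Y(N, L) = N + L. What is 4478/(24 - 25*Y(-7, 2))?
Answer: 4478/149 ≈ 30.054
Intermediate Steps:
Y(N, L) = L + N
4478/(24 - 25*Y(-7, 2)) = 4478/(24 - 25*(2 - 7)) = 4478/(24 - 25*(-5)) = 4478/(24 + 125) = 4478/149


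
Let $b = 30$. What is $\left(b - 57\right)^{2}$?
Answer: $729$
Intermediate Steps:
$\left(b - 57\right)^{2} = \left(30 - 57\right)^{2} = \left(-27\right)^{2} = 729$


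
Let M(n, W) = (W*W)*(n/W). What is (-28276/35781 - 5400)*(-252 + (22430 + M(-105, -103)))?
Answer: -6375754588268/35781 ≈ -1.7819e+8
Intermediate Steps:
M(n, W) = W*n (M(n, W) = W²*(n/W) = W*n)
(-28276/35781 - 5400)*(-252 + (22430 + M(-105, -103))) = (-28276/35781 - 5400)*(-252 + (22430 - 103*(-105))) = (-28276*1/35781 - 5400)*(-252 + (22430 + 10815)) = (-28276/35781 - 5400)*(-252 + 33245) = -193245676/35781*32993 = -6375754588268/35781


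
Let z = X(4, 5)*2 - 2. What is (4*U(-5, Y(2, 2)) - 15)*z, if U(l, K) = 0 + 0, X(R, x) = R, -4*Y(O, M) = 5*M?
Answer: -90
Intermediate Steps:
Y(O, M) = -5*M/4
U(l, K) = 0
z = 6 (z = 4*2 - 2 = 8 - 2 = 6)
(4*U(-5, Y(2, 2)) - 15)*z = (4*0 - 15)*6 = (0 - 15)*6 = -15*6 = -90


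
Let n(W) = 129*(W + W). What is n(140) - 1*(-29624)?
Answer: 65744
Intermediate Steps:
n(W) = 258*W (n(W) = 129*(2*W) = 258*W)
n(140) - 1*(-29624) = 258*140 - 1*(-29624) = 36120 + 29624 = 65744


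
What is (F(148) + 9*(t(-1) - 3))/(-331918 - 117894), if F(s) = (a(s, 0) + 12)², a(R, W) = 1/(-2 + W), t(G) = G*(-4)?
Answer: -565/1799248 ≈ -0.00031402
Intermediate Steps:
t(G) = -4*G
F(s) = 529/4 (F(s) = (1/(-2 + 0) + 12)² = (1/(-2) + 12)² = (-½ + 12)² = (23/2)² = 529/4)
(F(148) + 9*(t(-1) - 3))/(-331918 - 117894) = (529/4 + 9*(-4*(-1) - 3))/(-331918 - 117894) = (529/4 + 9*(4 - 3))/(-449812) = (529/4 + 9*1)*(-1/449812) = (529/4 + 9)*(-1/449812) = (565/4)*(-1/449812) = -565/1799248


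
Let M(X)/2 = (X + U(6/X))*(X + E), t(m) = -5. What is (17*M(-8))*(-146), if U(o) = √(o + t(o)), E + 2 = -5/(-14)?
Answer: -2680560/7 + 167535*I*√23/7 ≈ -3.8294e+5 + 1.1478e+5*I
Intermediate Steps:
E = -23/14 (E = -2 - 5/(-14) = -2 - 5*(-1/14) = -2 + 5/14 = -23/14 ≈ -1.6429)
U(o) = √(-5 + o) (U(o) = √(o - 5) = √(-5 + o))
M(X) = 2*(-23/14 + X)*(X + √(-5 + 6/X)) (M(X) = 2*((X + √(-5 + 6/X))*(X - 23/14)) = 2*((X + √(-5 + 6/X))*(-23/14 + X)) = 2*((-23/14 + X)*(X + √(-5 + 6/X))) = 2*(-23/14 + X)*(X + √(-5 + 6/X)))
(17*M(-8))*(-146) = (17*(2*(-8)² - 23/7*(-8) - 23*√(-5 + 6/(-8))/7 + 2*(-8)*√(-5 + 6/(-8))))*(-146) = (17*(2*64 + 184/7 - 23*√(-5 + 6*(-⅛))/7 + 2*(-8)*√(-5 + 6*(-⅛))))*(-146) = (17*(128 + 184/7 - 23*√(-5 - ¾)/7 + 2*(-8)*√(-5 - ¾)))*(-146) = (17*(128 + 184/7 - 23*I*√23/14 + 2*(-8)*√(-23/4)))*(-146) = (17*(128 + 184/7 - 23*I*√23/14 + 2*(-8)*(I*√23/2)))*(-146) = (17*(128 + 184/7 - 23*I*√23/14 - 8*I*√23))*(-146) = (17*(1080/7 - 135*I*√23/14))*(-146) = (18360/7 - 2295*I*√23/14)*(-146) = -2680560/7 + 167535*I*√23/7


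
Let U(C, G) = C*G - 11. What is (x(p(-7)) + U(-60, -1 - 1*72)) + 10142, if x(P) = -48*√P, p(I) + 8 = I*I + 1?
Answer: 14511 - 48*√42 ≈ 14200.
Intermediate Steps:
p(I) = -7 + I² (p(I) = -8 + (I*I + 1) = -8 + (I² + 1) = -8 + (1 + I²) = -7 + I²)
U(C, G) = -11 + C*G
(x(p(-7)) + U(-60, -1 - 1*72)) + 10142 = (-48*√(-7 + (-7)²) + (-11 - 60*(-1 - 1*72))) + 10142 = (-48*√(-7 + 49) + (-11 - 60*(-1 - 72))) + 10142 = (-48*√42 + (-11 - 60*(-73))) + 10142 = (-48*√42 + (-11 + 4380)) + 10142 = (-48*√42 + 4369) + 10142 = (4369 - 48*√42) + 10142 = 14511 - 48*√42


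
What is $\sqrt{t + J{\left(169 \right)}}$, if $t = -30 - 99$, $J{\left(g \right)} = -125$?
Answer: $i \sqrt{254} \approx 15.937 i$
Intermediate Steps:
$t = -129$ ($t = -30 - 99 = -129$)
$\sqrt{t + J{\left(169 \right)}} = \sqrt{-129 - 125} = \sqrt{-254} = i \sqrt{254}$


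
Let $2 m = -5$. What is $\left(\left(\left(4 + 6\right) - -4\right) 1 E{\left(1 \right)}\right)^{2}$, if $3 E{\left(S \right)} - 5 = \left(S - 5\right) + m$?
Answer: $49$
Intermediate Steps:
$m = - \frac{5}{2}$ ($m = \frac{1}{2} \left(-5\right) = - \frac{5}{2} \approx -2.5$)
$E{\left(S \right)} = - \frac{5}{6} + \frac{S}{3}$ ($E{\left(S \right)} = \frac{5}{3} + \frac{\left(S - 5\right) - \frac{5}{2}}{3} = \frac{5}{3} + \frac{\left(-5 + S\right) - \frac{5}{2}}{3} = \frac{5}{3} + \frac{- \frac{15}{2} + S}{3} = \frac{5}{3} + \left(- \frac{5}{2} + \frac{S}{3}\right) = - \frac{5}{6} + \frac{S}{3}$)
$\left(\left(\left(4 + 6\right) - -4\right) 1 E{\left(1 \right)}\right)^{2} = \left(\left(\left(4 + 6\right) - -4\right) 1 \left(- \frac{5}{6} + \frac{1}{3} \cdot 1\right)\right)^{2} = \left(\left(10 + 4\right) 1 \left(- \frac{5}{6} + \frac{1}{3}\right)\right)^{2} = \left(14 \cdot 1 \left(- \frac{1}{2}\right)\right)^{2} = \left(14 \left(- \frac{1}{2}\right)\right)^{2} = \left(-7\right)^{2} = 49$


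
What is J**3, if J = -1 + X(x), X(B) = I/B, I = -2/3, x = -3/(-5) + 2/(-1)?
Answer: -1331/9261 ≈ -0.14372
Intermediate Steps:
x = -7/5 (x = -3*(-1/5) + 2*(-1) = 3/5 - 2 = -7/5 ≈ -1.4000)
I = -2/3 (I = -2*1/3 = -2/3 ≈ -0.66667)
X(B) = -2/(3*B)
J = -11/21 (J = -1 - 2/(3*(-7/5)) = -1 - 2/3*(-5/7) = -1 + 10/21 = -11/21 ≈ -0.52381)
J**3 = (-11/21)**3 = -1331/9261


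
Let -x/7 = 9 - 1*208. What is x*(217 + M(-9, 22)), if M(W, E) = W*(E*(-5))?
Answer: 1681351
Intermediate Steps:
M(W, E) = -5*E*W (M(W, E) = W*(-5*E) = -5*E*W)
x = 1393 (x = -7*(9 - 1*208) = -7*(9 - 208) = -7*(-199) = 1393)
x*(217 + M(-9, 22)) = 1393*(217 - 5*22*(-9)) = 1393*(217 + 990) = 1393*1207 = 1681351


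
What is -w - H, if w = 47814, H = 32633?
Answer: -80447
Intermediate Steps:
-w - H = -1*47814 - 1*32633 = -47814 - 32633 = -80447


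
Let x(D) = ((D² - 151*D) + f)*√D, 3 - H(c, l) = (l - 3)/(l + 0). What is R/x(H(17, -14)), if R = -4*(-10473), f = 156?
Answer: -8210832*√14/108245 ≈ -283.82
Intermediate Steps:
H(c, l) = 3 - (-3 + l)/l (H(c, l) = 3 - (l - 3)/(l + 0) = 3 - (-3 + l)/l)
x(D) = √D*(156 + D² - 151*D) (x(D) = ((D² - 151*D) + 156)*√D = (156 + D² - 151*D)*√D = √D*(156 + D² - 151*D))
R = 41892
R/x(H(17, -14)) = 41892/((√(2 + 3/(-14))*(156 + (2 + 3/(-14))² - 151*(2 + 3/(-14))))) = 41892/((√(2 + 3*(-1/14))*(156 + (2 + 3*(-1/14))² - 151*(2 + 3*(-1/14))))) = 41892/((√(2 - 3/14)*(156 + (2 - 3/14)² - 151*(2 - 3/14)))) = 41892/((√(25/14)*(156 + (25/14)² - 151*25/14))) = 41892/(((5*√14/14)*(156 + 625/196 - 3775/14))) = 41892/(((5*√14/14)*(-21649/196))) = 41892/((-108245*√14/2744)) = 41892*(-196*√14/108245) = -8210832*√14/108245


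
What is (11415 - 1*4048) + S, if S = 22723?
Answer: 30090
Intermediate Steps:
(11415 - 1*4048) + S = (11415 - 1*4048) + 22723 = (11415 - 4048) + 22723 = 7367 + 22723 = 30090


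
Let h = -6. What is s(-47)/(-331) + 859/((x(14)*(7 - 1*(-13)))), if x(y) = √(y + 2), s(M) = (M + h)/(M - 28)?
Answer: 4264087/397200 ≈ 10.735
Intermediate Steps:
s(M) = (-6 + M)/(-28 + M) (s(M) = (M - 6)/(M - 28) = (-6 + M)/(-28 + M))
x(y) = √(2 + y)
s(-47)/(-331) + 859/((x(14)*(7 - 1*(-13)))) = ((-6 - 47)/(-28 - 47))/(-331) + 859/((√(2 + 14)*(7 - 1*(-13)))) = (-53/(-75))*(-1/331) + 859/((√16*(7 + 13))) = -1/75*(-53)*(-1/331) + 859/((4*20)) = (53/75)*(-1/331) + 859/80 = -53/24825 + 859*(1/80) = -53/24825 + 859/80 = 4264087/397200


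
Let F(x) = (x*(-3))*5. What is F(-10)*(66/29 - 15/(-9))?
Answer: 17150/29 ≈ 591.38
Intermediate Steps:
F(x) = -15*x (F(x) = -3*x*5 = -15*x)
F(-10)*(66/29 - 15/(-9)) = (-15*(-10))*(66/29 - 15/(-9)) = 150*(66*(1/29) - 15*(-1/9)) = 150*(66/29 + 5/3) = 150*(343/87) = 17150/29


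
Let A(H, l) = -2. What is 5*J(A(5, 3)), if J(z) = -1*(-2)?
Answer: 10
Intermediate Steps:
J(z) = 2
5*J(A(5, 3)) = 5*2 = 10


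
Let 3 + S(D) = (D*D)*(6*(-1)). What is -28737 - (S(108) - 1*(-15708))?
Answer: 25542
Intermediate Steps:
S(D) = -3 - 6*D**2 (S(D) = -3 + (D*D)*(6*(-1)) = -3 + D**2*(-6) = -3 - 6*D**2)
-28737 - (S(108) - 1*(-15708)) = -28737 - ((-3 - 6*108**2) - 1*(-15708)) = -28737 - ((-3 - 6*11664) + 15708) = -28737 - ((-3 - 69984) + 15708) = -28737 - (-69987 + 15708) = -28737 - 1*(-54279) = -28737 + 54279 = 25542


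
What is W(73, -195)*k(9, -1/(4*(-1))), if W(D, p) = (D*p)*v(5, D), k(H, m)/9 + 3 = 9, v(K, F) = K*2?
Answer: -7686900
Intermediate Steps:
v(K, F) = 2*K
k(H, m) = 54 (k(H, m) = -27 + 9*9 = -27 + 81 = 54)
W(D, p) = 10*D*p (W(D, p) = (D*p)*(2*5) = (D*p)*10 = 10*D*p)
W(73, -195)*k(9, -1/(4*(-1))) = (10*73*(-195))*54 = -142350*54 = -7686900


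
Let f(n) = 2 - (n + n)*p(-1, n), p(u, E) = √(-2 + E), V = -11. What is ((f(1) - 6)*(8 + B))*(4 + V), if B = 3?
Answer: 308 + 154*I ≈ 308.0 + 154.0*I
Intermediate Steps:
f(n) = 2 - 2*n*√(-2 + n) (f(n) = 2 - (n + n)*√(-2 + n) = 2 - 2*n*√(-2 + n))
((f(1) - 6)*(8 + B))*(4 + V) = (((2 - 2*1*√(-2 + 1)) - 6)*(8 + 3))*(4 - 11) = (((2 - 2*1*√(-1)) - 6)*11)*(-7) = (((2 - 2*1*I) - 6)*11)*(-7) = (((2 - 2*I) - 6)*11)*(-7) = ((-4 - 2*I)*11)*(-7) = (-44 - 22*I)*(-7) = 308 + 154*I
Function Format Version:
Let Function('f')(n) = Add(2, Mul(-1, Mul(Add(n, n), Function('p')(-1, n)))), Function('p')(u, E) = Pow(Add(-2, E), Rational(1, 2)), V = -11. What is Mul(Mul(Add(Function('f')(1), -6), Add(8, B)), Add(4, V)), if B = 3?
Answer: Add(308, Mul(154, I)) ≈ Add(308.00, Mul(154.00, I))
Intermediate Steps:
Function('f')(n) = Add(2, Mul(-2, n, Pow(Add(-2, n), Rational(1, 2)))) (Function('f')(n) = Add(2, Mul(-1, Mul(Add(n, n), Pow(Add(-2, n), Rational(1, 2))))) = Add(2, Mul(-1, Mul(Mul(2, n), Pow(Add(-2, n), Rational(1, 2))))) = Add(2, Mul(-1, Mul(2, n, Pow(Add(-2, n), Rational(1, 2))))) = Add(2, Mul(-2, n, Pow(Add(-2, n), Rational(1, 2)))))
Mul(Mul(Add(Function('f')(1), -6), Add(8, B)), Add(4, V)) = Mul(Mul(Add(Add(2, Mul(-2, 1, Pow(Add(-2, 1), Rational(1, 2)))), -6), Add(8, 3)), Add(4, -11)) = Mul(Mul(Add(Add(2, Mul(-2, 1, Pow(-1, Rational(1, 2)))), -6), 11), -7) = Mul(Mul(Add(Add(2, Mul(-2, 1, I)), -6), 11), -7) = Mul(Mul(Add(Add(2, Mul(-2, I)), -6), 11), -7) = Mul(Mul(Add(-4, Mul(-2, I)), 11), -7) = Mul(Add(-44, Mul(-22, I)), -7) = Add(308, Mul(154, I))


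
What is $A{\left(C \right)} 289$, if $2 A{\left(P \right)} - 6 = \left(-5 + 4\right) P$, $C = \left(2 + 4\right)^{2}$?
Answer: $-4335$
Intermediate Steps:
$C = 36$ ($C = 6^{2} = 36$)
$A{\left(P \right)} = 3 - \frac{P}{2}$ ($A{\left(P \right)} = 3 + \frac{\left(-5 + 4\right) P}{2} = 3 + \frac{\left(-1\right) P}{2} = 3 - \frac{P}{2}$)
$A{\left(C \right)} 289 = \left(3 - 18\right) 289 = \left(-15\right) 289 = -4335$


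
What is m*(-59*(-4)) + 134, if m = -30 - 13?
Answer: -10014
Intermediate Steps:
m = -43
m*(-59*(-4)) + 134 = -(-2537)*(-4) + 134 = -43*236 + 134 = -10148 + 134 = -10014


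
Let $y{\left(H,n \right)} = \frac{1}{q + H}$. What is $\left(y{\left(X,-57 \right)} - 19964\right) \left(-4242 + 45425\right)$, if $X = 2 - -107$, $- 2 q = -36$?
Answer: $- \frac{104416490141}{127} \approx -8.2218 \cdot 10^{8}$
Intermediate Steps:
$q = 18$ ($q = \left(- \frac{1}{2}\right) \left(-36\right) = 18$)
$X = 109$ ($X = 2 + 107 = 109$)
$y{\left(H,n \right)} = \frac{1}{18 + H}$
$\left(y{\left(X,-57 \right)} - 19964\right) \left(-4242 + 45425\right) = \left(\frac{1}{18 + 109} - 19964\right) \left(-4242 + 45425\right) = \left(\frac{1}{127} - 19964\right) 41183 = \left(- \frac{2535427}{127}\right) 41183 = - \frac{104416490141}{127}$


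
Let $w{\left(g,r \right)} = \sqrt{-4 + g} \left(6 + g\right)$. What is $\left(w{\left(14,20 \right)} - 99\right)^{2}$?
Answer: $13801 - 3960 \sqrt{10} \approx 1278.4$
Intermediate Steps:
$\left(w{\left(14,20 \right)} - 99\right)^{2} = \left(\sqrt{-4 + 14} \left(6 + 14\right) - 99\right)^{2} = \left(\sqrt{10} \cdot 20 - 99\right)^{2} = \left(20 \sqrt{10} - 99\right)^{2} = \left(-99 + 20 \sqrt{10}\right)^{2}$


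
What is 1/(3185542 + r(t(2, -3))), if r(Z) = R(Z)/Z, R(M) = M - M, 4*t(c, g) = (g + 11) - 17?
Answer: 1/3185542 ≈ 3.1392e-7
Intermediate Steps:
t(c, g) = -3/2 + g/4 (t(c, g) = ((g + 11) - 17)/4 = ((11 + g) - 17)/4 = (-6 + g)/4 = -3/2 + g/4)
R(M) = 0
r(Z) = 0 (r(Z) = 0/Z = 0)
1/(3185542 + r(t(2, -3))) = 1/(3185542 + 0) = 1/3185542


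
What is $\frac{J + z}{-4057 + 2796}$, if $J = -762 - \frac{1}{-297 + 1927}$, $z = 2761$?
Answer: $- \frac{3258369}{2055430} \approx -1.5852$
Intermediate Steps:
$J = - \frac{1242061}{1630}$ ($J = -762 - \frac{1}{1630} = - \frac{1242061}{1630} \approx -762.0$)
$\frac{J + z}{-4057 + 2796} = \frac{- \frac{1242061}{1630} + 2761}{-4057 + 2796} = \frac{3258369}{1630 \left(-1261\right)} = \frac{3258369}{1630} \left(- \frac{1}{1261}\right) = - \frac{3258369}{2055430}$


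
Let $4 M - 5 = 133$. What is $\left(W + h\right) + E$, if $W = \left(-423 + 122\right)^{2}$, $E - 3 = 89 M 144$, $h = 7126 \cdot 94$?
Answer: $1202600$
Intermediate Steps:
$M = \frac{69}{2}$ ($M = \frac{5}{4} + \frac{1}{4} \cdot 133 = \frac{5}{4} + \frac{133}{4} = \frac{69}{2} \approx 34.5$)
$h = 669844$
$E = 442155$ ($E = 3 + 89 \cdot \frac{69}{2} \cdot 144 = 3 + \frac{6141}{2} \cdot 144 = 3 + 442152 = 442155$)
$W = 90601$ ($W = \left(-301\right)^{2} = 90601$)
$\left(W + h\right) + E = \left(90601 + 669844\right) + 442155 = 760445 + 442155 = 1202600$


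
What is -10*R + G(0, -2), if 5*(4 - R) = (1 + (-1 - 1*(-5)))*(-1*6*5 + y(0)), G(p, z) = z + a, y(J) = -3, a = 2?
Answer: -370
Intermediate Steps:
G(p, z) = 2 + z (G(p, z) = z + 2 = 2 + z)
R = 37 (R = 4 - (1 + (-1 - 1*(-5)))*(-1*6*5 - 3)/5 = 4 - (1 + (-1 + 5))*(-6*5 - 3)/5 = 4 - (1 + 4)*(-30 - 3)/5 = 4 - (-33) = 4 - ⅕*(-165) = 4 + 33 = 37)
-10*R + G(0, -2) = -10*37 + (2 - 2) = -370 + 0 = -370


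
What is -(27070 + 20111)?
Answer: -47181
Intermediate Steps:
-(27070 + 20111) = -1*47181 = -47181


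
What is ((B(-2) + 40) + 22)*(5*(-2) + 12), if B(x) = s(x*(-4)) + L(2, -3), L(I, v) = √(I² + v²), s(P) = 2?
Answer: 128 + 2*√13 ≈ 135.21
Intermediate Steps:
B(x) = 2 + √13 (B(x) = 2 + √(2² + (-3)²) = 2 + √(4 + 9) = 2 + √13)
((B(-2) + 40) + 22)*(5*(-2) + 12) = (((2 + √13) + 40) + 22)*(5*(-2) + 12) = ((42 + √13) + 22)*(-10 + 12) = (64 + √13)*2 = 128 + 2*√13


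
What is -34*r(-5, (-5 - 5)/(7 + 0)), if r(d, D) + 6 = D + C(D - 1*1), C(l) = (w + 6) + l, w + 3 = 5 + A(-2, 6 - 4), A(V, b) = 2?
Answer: -34/7 ≈ -4.8571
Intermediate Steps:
w = 4 (w = -3 + (5 + 2) = -3 + 7 = 4)
C(l) = 10 + l (C(l) = (4 + 6) + l = 10 + l)
r(d, D) = 3 + 2*D (r(d, D) = -6 + (D + (10 + (D - 1*1))) = -6 + (D + (10 + (D - 1))) = -6 + (D + (10 + (-1 + D))) = -6 + (D + (9 + D)) = -6 + (9 + 2*D) = 3 + 2*D)
-34*r(-5, (-5 - 5)/(7 + 0)) = -34*(3 + 2*((-5 - 5)/(7 + 0))) = -34*(3 + 2*(-10/7)) = -34*(3 - 20/7) = -34*⅐ = -34/7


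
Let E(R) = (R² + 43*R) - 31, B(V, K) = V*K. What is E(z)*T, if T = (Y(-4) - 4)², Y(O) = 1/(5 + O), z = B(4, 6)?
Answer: 14193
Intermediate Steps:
B(V, K) = K*V
z = 24 (z = 6*4 = 24)
T = 9 (T = (1/(5 - 4) - 4)² = (1/1 - 4)² = (1 - 4)² = (-3)² = 9)
E(R) = -31 + R² + 43*R
E(z)*T = (-31 + 24² + 43*24)*9 = (-31 + 576 + 1032)*9 = 1577*9 = 14193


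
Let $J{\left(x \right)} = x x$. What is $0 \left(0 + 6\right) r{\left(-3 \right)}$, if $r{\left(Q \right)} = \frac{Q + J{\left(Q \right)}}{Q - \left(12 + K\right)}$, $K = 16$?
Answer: $0$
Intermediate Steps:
$J{\left(x \right)} = x^{2}$
$r{\left(Q \right)} = \frac{Q + Q^{2}}{-28 + Q}$ ($r{\left(Q \right)} = \frac{Q + Q^{2}}{Q - 28} = \frac{Q + Q^{2}}{-28 + Q}$)
$0 \left(0 + 6\right) r{\left(-3 \right)} = 0 \left(0 + 6\right) \left(- \frac{3 \left(1 - 3\right)}{-28 - 3}\right) = 0 \cdot 6 \left(\left(-3\right) \frac{1}{-31} \left(-2\right)\right) = 0 \left(\left(-3\right) \left(- \frac{1}{31}\right) \left(-2\right)\right) = 0 \left(- \frac{6}{31}\right) = 0$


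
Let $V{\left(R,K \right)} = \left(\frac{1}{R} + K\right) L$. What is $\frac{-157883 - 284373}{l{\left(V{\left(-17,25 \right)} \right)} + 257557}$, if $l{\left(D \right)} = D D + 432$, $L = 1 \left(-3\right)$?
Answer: $- \frac{127811984}{76176805} \approx -1.6778$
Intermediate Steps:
$L = -3$
$V{\left(R,K \right)} = - 3 K - \frac{3}{R}$ ($V{\left(R,K \right)} = \left(\frac{1}{R} + K\right) \left(-3\right) = \left(K + \frac{1}{R}\right) \left(-3\right) = - 3 K - \frac{3}{R}$)
$l{\left(D \right)} = 432 + D^{2}$ ($l{\left(D \right)} = D^{2} + 432 = 432 + D^{2}$)
$\frac{-157883 - 284373}{l{\left(V{\left(-17,25 \right)} \right)} + 257557} = \frac{-157883 - 284373}{\left(432 + \left(\left(-3\right) 25 - \frac{3}{-17}\right)^{2}\right) + 257557} = - \frac{442256}{\left(432 + \left(-75 - - \frac{3}{17}\right)^{2}\right) + 257557} = - \frac{442256}{\left(432 + \left(-75 + \frac{3}{17}\right)^{2}\right) + 257557} = - \frac{442256}{\left(432 + \left(- \frac{1272}{17}\right)^{2}\right) + 257557} = - \frac{442256}{\left(432 + \frac{1617984}{289}\right) + 257557} = - \frac{442256}{\frac{1742832}{289} + 257557} = - \frac{442256}{\frac{76176805}{289}} = \left(-442256\right) \frac{289}{76176805} = - \frac{127811984}{76176805}$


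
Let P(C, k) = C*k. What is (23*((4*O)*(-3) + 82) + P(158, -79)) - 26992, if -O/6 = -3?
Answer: -42556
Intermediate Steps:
O = 18 (O = -6*(-3) = 18)
(23*((4*O)*(-3) + 82) + P(158, -79)) - 26992 = (23*((4*18)*(-3) + 82) + 158*(-79)) - 26992 = (23*(72*(-3) + 82) - 12482) - 26992 = (23*(-216 + 82) - 12482) - 26992 = (23*(-134) - 12482) - 26992 = (-3082 - 12482) - 26992 = -15564 - 26992 = -42556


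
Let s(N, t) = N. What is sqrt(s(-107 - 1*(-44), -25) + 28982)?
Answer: 11*sqrt(239) ≈ 170.06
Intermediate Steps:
sqrt(s(-107 - 1*(-44), -25) + 28982) = sqrt((-107 - 1*(-44)) + 28982) = sqrt((-107 + 44) + 28982) = sqrt(-63 + 28982) = sqrt(28919) = 11*sqrt(239)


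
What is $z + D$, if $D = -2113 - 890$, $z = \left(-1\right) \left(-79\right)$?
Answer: $-2924$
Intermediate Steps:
$z = 79$
$D = -3003$
$z + D = 79 - 3003 = -2924$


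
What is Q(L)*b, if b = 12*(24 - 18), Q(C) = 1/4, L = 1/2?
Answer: 18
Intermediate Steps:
L = 1/2 ≈ 0.50000
Q(C) = 1/4
b = 72 (b = 12*6 = 72)
Q(L)*b = (1/4)*72 = 18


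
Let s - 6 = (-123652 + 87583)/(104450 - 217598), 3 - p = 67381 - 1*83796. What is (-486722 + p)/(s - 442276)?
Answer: 17737985664/16680643297 ≈ 1.0634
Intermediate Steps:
p = 16418 (p = 3 - (67381 - 1*83796) = 3 - (67381 - 83796) = 3 - 1*(-16415) = 3 + 16415 = 16418)
s = 238319/37716 (s = 6 + (-123652 + 87583)/(104450 - 217598) = 6 - 36069/(-113148) = 6 - 36069*(-1/113148) = 6 + 12023/37716 = 238319/37716 ≈ 6.3188)
(-486722 + p)/(s - 442276) = (-486722 + 16418)/(238319/37716 - 442276) = -470304/(-16680643297/37716) = -470304*(-37716/16680643297) = 17737985664/16680643297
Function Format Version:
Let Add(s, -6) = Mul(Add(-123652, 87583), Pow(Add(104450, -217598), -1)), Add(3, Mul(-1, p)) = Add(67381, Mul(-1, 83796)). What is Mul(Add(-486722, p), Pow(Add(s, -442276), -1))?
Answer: Rational(17737985664, 16680643297) ≈ 1.0634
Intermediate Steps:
p = 16418 (p = Add(3, Mul(-1, Add(67381, Mul(-1, 83796)))) = Add(3, Mul(-1, Add(67381, -83796))) = Add(3, Mul(-1, -16415)) = Add(3, 16415) = 16418)
s = Rational(238319, 37716) (s = Add(6, Mul(Add(-123652, 87583), Pow(Add(104450, -217598), -1))) = Add(6, Mul(-36069, Pow(-113148, -1))) = Add(6, Mul(-36069, Rational(-1, 113148))) = Add(6, Rational(12023, 37716)) = Rational(238319, 37716) ≈ 6.3188)
Mul(Add(-486722, p), Pow(Add(s, -442276), -1)) = Mul(Add(-486722, 16418), Pow(Add(Rational(238319, 37716), -442276), -1)) = Mul(-470304, Pow(Rational(-16680643297, 37716), -1)) = Mul(-470304, Rational(-37716, 16680643297)) = Rational(17737985664, 16680643297)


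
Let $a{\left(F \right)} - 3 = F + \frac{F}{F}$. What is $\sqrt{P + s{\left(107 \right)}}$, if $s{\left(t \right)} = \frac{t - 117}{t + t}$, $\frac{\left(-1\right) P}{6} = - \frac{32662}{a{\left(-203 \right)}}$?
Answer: $\frac{i \sqrt{446514188707}}{21293} \approx 31.382 i$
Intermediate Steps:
$a{\left(F \right)} = 4 + F$ ($a{\left(F \right)} = 3 + \left(F + \frac{F}{F}\right) = 3 + \left(F + 1\right) = 3 + \left(1 + F\right) = 4 + F$)
$P = - \frac{195972}{199}$ ($P = - 6 \left(- \frac{32662}{4 - 203}\right) = - 6 \left(- \frac{32662}{-199}\right) = - 6 \left(\left(-32662\right) \left(- \frac{1}{199}\right)\right) = \left(-6\right) \frac{32662}{199} = - \frac{195972}{199} \approx -984.78$)
$s{\left(t \right)} = \frac{-117 + t}{2 t}$
$\sqrt{P + s{\left(107 \right)}} = \sqrt{- \frac{195972}{199} + \frac{-117 + 107}{2 \cdot 107}} = \sqrt{- \frac{195972}{199} + \frac{1}{2} \cdot \frac{1}{107} \left(-10\right)} = \sqrt{- \frac{195972}{199} - \frac{5}{107}} = \sqrt{- \frac{20969999}{21293}} = \frac{i \sqrt{446514188707}}{21293}$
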